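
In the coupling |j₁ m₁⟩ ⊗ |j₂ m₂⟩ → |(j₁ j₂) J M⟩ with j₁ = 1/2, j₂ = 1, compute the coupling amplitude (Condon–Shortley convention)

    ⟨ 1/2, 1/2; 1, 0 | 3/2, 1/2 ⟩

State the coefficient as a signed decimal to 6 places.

√[4·0!1!2!/4! · 1!0!1!1!2!1!] = √(2/3)
  +(−1)^0/∏(0,0,0,1,1,1)! = 1  (running 1)
⟨..|..⟩ = √(2/3)·(1) = +0.816497

+√(2/3) = +0.816497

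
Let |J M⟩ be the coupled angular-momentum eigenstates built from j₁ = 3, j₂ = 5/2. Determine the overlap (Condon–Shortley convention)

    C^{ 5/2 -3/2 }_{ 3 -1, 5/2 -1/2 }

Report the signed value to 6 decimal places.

√[6·3!3!2!/9! · 2!4!2!3!1!4!] = √(576/35)
  +(−1)^1/∏(1,2,3,1,0,1)! = -1/12  (running -1/12)
  +(−1)^2/∏(2,1,2,0,1,2)! = 1/8  (running 1/24)
⟨..|..⟩ = √(576/35)·(1/24) = +0.169031

+√(1/35) ≈ +0.169031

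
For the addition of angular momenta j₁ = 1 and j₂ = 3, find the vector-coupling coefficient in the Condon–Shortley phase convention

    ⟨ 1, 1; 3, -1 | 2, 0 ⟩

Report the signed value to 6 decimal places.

+√(2/7) = +0.534522

triangle: 2!×0!×4!/7! = 48/5040
(j±m)!: 2!×0!×2!×4!×2!×2! = 384
prefactor² = (2J+1)×Δ×N² = 128/7
  k=0: +1/(0!×2!×0!×2!×0!×2!) = 1/8
Σ = 1/8  ⇒  CG² = 128/7×1/8² = 2/7
CG = +√(2/7) = +0.534522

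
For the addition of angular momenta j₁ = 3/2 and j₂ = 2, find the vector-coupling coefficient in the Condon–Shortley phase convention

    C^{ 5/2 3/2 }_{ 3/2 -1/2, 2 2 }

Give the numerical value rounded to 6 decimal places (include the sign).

triangle: 1!*2!*3!/7! = 12/5040
(j±m)!: 1!*2!*4!*0!*4!*1! = 1152
prefactor² = (2J+1)*Δ*N² = 576/35
  k=1: −1/(1!*0!*1!*3!*1!*0!) = -1/6
Σ = -1/6  ⇒  CG² = 576/35*(-1/6)² = 16/35
CG = −√(16/35) = -0.676123

-0.676123  (= −√(16/35))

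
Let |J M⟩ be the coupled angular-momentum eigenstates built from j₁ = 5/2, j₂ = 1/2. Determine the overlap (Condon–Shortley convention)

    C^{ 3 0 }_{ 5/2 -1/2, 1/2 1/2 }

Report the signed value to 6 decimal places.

+√(1/2) = +0.707107

√[7·0!5!1!/7! · 2!3!1!0!3!3!] = √(72)
  +(−1)^0/∏(0,0,3,1,2,0)! = 1/12  (running 1/12)
⟨..|..⟩ = √(72)·(1/12) = +0.707107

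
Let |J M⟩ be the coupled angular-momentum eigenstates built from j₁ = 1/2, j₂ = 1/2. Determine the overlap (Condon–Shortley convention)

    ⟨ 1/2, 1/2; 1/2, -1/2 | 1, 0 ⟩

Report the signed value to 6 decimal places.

√[3·0!1!1!/3! · 1!0!0!1!1!1!] = √(1/2)
  +(−1)^0/∏(0,0,0,0,1,1)! = 1  (running 1)
⟨..|..⟩ = √(1/2)·(1) = +0.707107

+√(1/2) ≈ +0.707107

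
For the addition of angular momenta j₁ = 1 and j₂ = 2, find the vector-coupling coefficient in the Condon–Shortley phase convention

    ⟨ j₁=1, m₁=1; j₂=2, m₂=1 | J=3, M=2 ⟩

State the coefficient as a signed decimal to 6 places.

√[7·0!2!4!/7! · 2!0!3!1!5!1!] = √(96)
  +(−1)^0/∏(0,0,0,3,2,1)! = 1/12  (running 1/12)
⟨..|..⟩ = √(96)·(1/12) = +0.816497

+√(2/3) = +0.816497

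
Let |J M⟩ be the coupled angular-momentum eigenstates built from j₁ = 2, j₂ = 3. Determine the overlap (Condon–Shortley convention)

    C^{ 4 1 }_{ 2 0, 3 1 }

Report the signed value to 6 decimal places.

-0.327327

triangle: 1!·3!·5!/10! = 720/3628800
(j±m)!: 2!·2!·4!·2!·5!·3! = 138240
prefactor² = (2J+1)·Δ·N² = 1728/7
  k=0: +1/(0!·1!·2!·4!·1!·1!) = 1/48
  k=1: −1/(1!·0!·1!·3!·2!·2!) = -1/24
Σ = -1/48  ⇒  CG² = 1728/7·(-1/48)² = 3/28
CG = −√(3/28) = -0.327327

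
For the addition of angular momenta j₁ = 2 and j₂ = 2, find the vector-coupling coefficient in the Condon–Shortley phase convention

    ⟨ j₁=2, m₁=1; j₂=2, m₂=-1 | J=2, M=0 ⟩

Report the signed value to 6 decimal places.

triangle: 2!*2!*2!/7! = 8/5040
(j±m)!: 3!*1!*1!*3!*2!*2! = 144
prefactor² = (2J+1)*Δ*N² = 8/7
  k=0: +1/(0!*2!*1!*1!*1!*1!) = 1/2
  k=1: −1/(1!*1!*0!*0!*2!*2!) = -1/4
Σ = 1/4  ⇒  CG² = 8/7*1/4² = 1/14
CG = +√(1/14) = +0.267261

+0.267261  (= +√(1/14))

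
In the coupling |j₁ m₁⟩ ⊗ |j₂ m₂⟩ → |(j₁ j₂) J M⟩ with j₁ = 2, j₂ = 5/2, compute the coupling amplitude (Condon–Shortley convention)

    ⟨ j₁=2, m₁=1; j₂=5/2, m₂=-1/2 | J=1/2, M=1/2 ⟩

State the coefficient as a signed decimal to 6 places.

−√(2/15) = -0.365148

triangle: 4!*0!*1!/6! = 24/720
(j±m)!: 3!*1!*2!*3!*1!*0! = 72
prefactor² = (2J+1)*Δ*N² = 24/5
  k=1: −1/(1!*3!*0!*1!*0!*0!) = -1/6
Σ = -1/6  ⇒  CG² = 24/5*(-1/6)² = 2/15
CG = −√(2/15) = -0.365148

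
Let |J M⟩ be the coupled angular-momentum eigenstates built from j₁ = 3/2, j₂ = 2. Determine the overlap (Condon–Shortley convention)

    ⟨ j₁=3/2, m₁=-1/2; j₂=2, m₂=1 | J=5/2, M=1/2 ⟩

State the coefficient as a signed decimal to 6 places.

−√(5/14) ≈ -0.597614

j₁+j₂−J=1  J+j₁−j₂=2  J−j₁+j₂=3  j₁+j₂+J+1=7
(j₁±m₁, j₂±m₂, J±M) = (1,2,3,1,3,2)
P² = 72/35
sum k=0..1:
  [0] +1/12 = 1/12
  [1] −1/2 = -1/2
S = -5/12
C² = P²·S² = 5/14 ; C = -0.597614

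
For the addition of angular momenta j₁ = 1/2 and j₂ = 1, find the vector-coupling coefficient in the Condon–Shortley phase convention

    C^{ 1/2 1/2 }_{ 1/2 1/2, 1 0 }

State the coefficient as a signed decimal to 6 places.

+0.577350

√[2·1!0!1!/3! · 1!0!1!1!1!0!] = √(1/3)
  +(−1)^0/∏(0,1,0,1,0,0)! = 1  (running 1)
⟨..|..⟩ = √(1/3)·(1) = +0.577350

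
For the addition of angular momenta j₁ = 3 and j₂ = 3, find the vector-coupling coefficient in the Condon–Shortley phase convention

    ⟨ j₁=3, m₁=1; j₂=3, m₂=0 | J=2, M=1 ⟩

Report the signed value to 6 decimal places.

+0.154303

j₁+j₂−J=4  J+j₁−j₂=2  J−j₁+j₂=2  j₁+j₂+J+1=9
(j₁±m₁, j₂±m₂, J±M) = (4,2,3,3,3,1)
P² = 96/7
sum k=1..2:
  [1] −1/12 = -1/12
  [2] +1/8 = 1/8
S = 1/24
C² = P²·S² = 1/42 ; C = +0.154303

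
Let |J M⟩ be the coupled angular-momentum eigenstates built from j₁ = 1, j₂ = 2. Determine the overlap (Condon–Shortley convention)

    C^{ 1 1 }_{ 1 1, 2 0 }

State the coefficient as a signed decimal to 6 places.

+0.316228

√[3·2!0!2!/5! · 2!0!2!2!2!0!] = √(8/5)
  +(−1)^0/∏(0,2,0,2,0,0)! = 1/4  (running 1/4)
⟨..|..⟩ = √(8/5)·(1/4) = +0.316228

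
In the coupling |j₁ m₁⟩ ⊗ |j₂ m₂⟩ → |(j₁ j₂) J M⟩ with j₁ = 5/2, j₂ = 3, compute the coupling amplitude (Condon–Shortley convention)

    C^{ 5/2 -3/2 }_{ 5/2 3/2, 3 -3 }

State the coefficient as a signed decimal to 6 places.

+0.617213

j₁+j₂−J=3  J+j₁−j₂=2  J−j₁+j₂=3  j₁+j₂+J+1=9
(j₁±m₁, j₂±m₂, J±M) = (4,1,0,6,1,4)
P² = 3456/7
sum k=0..0:
  [0] +1/36 = 1/36
S = 1/36
C² = P²·S² = 8/21 ; C = +0.617213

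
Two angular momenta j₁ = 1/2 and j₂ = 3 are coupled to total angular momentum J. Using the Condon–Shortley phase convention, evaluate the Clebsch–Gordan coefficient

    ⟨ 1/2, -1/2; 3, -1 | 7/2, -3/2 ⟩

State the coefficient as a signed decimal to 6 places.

+√(5/7) ≈ +0.845154

√[8·0!1!6!/8! · 0!1!2!4!2!5!] = √(11520/7)
  +(−1)^0/∏(0,0,1,2,0,4)! = 1/48  (running 1/48)
⟨..|..⟩ = √(11520/7)·(1/48) = +0.845154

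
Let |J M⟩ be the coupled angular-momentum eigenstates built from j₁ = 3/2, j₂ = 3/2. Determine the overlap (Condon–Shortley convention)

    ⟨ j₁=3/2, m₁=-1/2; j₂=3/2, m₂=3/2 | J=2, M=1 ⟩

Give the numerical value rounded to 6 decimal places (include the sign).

−√(1/2) = -0.707107

triangle: 1!*2!*2!/6! = 4/720
(j±m)!: 1!*2!*3!*0!*3!*1! = 72
prefactor² = (2J+1)*Δ*N² = 2
  k=1: −1/(1!*0!*1!*2!*1!*0!) = -1/2
Σ = -1/2  ⇒  CG² = 2*(-1/2)² = 1/2
CG = −√(1/2) = -0.707107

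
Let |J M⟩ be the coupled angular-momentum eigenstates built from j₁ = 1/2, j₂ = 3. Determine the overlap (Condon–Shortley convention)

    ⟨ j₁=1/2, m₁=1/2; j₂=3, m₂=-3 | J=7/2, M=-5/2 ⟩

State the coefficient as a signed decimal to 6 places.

+0.377964  (= +√(1/7))

j₁+j₂−J=0  J+j₁−j₂=1  J−j₁+j₂=6  j₁+j₂+J+1=8
(j₁±m₁, j₂±m₂, J±M) = (1,0,0,6,1,6)
P² = 518400/7
sum k=0..0:
  [0] +1/720 = 1/720
S = 1/720
C² = P²·S² = 1/7 ; C = +0.377964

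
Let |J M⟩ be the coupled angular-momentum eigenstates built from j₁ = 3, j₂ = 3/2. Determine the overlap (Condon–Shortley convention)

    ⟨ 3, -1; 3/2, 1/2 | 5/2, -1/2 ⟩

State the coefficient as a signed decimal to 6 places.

√[6·2!4!1!/8! · 2!4!2!1!2!3!] = √(288/35)
  +(−1)^1/∏(1,1,3,1,1,0)! = -1/6  (running -1/6)
  +(−1)^2/∏(2,0,2,0,2,1)! = 1/8  (running -1/24)
⟨..|..⟩ = √(288/35)·(-1/24) = -0.119523

−√(1/70) ≈ -0.119523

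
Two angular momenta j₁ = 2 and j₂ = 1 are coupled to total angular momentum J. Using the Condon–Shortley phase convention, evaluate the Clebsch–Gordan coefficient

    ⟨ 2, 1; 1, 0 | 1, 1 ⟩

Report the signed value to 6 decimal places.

√[3·2!2!0!/5! · 3!1!1!1!2!0!] = √(6/5)
  +(−1)^1/∏(1,1,0,0,2,0)! = -1/2  (running -1/2)
⟨..|..⟩ = √(6/5)·(-1/2) = -0.547723

-0.547723  (= −√(3/10))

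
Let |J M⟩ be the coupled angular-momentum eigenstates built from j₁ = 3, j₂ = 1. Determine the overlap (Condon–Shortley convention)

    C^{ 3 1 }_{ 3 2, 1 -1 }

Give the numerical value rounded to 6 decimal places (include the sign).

triangle: 1!·5!·1!/8! = 120/40320
(j±m)!: 5!·1!·0!·2!·4!·2! = 11520
prefactor² = (2J+1)·Δ·N² = 240
  k=0: +1/(0!·1!·1!·0!·4!·1!) = 1/24
Σ = 1/24  ⇒  CG² = 240·1/24² = 5/12
CG = +√(5/12) = +0.645497

+√(5/12) ≈ +0.645497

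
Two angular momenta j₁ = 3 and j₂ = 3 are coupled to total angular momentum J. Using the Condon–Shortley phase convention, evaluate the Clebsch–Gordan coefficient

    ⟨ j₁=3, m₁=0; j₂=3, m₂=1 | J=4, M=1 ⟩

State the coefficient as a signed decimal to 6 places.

-0.312094  (= −√(15/154))

j₁+j₂−J=2  J+j₁−j₂=4  J−j₁+j₂=4  j₁+j₂+J+1=11
(j₁±m₁, j₂±m₂, J±M) = (3,3,4,2,5,3)
P² = 124416/385
sum k=0..2:
  [0] +1/288 = 1/288
  [1] −1/24 = -1/24
  [2] +1/48 = 1/48
S = -5/288
C² = P²·S² = 15/154 ; C = -0.312094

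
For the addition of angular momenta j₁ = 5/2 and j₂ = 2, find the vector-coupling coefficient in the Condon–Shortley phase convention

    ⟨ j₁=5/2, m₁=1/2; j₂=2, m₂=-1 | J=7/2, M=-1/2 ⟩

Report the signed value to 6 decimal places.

triangle: 1!×4!×3!/9! = 144/362880
(j±m)!: 3!×2!×1!×3!×3!×4! = 10368
prefactor² = (2J+1)×Δ×N² = 1152/35
  k=0: +1/(0!×1!×2!×1!×2!×2!) = 1/8
  k=1: −1/(1!×0!×1!×0!×3!×3!) = -1/36
Σ = 7/72  ⇒  CG² = 1152/35×7/72² = 14/45
CG = +√(14/45) = +0.557773

+0.557773  (= +√(14/45))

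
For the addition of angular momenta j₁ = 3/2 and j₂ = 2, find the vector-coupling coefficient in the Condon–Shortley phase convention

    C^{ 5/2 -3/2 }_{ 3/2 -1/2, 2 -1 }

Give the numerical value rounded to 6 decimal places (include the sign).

triangle: 1!·2!·3!/7! = 12/5040
(j±m)!: 1!·2!·1!·3!·1!·4! = 288
prefactor² = (2J+1)·Δ·N² = 144/35
  k=0: +1/(0!·1!·2!·1!·0!·2!) = 1/4
  k=1: −1/(1!·0!·1!·0!·1!·3!) = -1/6
Σ = 1/12  ⇒  CG² = 144/35·1/12² = 1/35
CG = +√(1/35) = +0.169031

+√(1/35) = +0.169031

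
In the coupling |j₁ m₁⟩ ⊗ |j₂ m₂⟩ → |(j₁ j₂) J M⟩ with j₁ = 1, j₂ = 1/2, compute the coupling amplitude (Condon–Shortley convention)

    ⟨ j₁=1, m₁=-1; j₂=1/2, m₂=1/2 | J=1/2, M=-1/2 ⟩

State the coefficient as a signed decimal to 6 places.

j₁+j₂−J=1  J+j₁−j₂=1  J−j₁+j₂=0  j₁+j₂+J+1=3
(j₁±m₁, j₂±m₂, J±M) = (0,2,1,0,0,1)
P² = 2/3
sum k=1..1:
  [1] −1/1 = -1
S = -1
C² = P²·S² = 2/3 ; C = -0.816497

-0.816497  (= −√(2/3))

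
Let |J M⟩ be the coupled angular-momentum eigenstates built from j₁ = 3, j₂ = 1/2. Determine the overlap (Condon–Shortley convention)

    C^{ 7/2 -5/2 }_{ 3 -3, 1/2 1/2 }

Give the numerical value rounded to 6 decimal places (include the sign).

triangle: 0!·6!·1!/8! = 720/40320
(j±m)!: 0!·6!·1!·0!·1!·6! = 518400
prefactor² = (2J+1)·Δ·N² = 518400/7
  k=0: +1/(0!·0!·6!·1!·0!·0!) = 1/720
Σ = 1/720  ⇒  CG² = 518400/7·1/720² = 1/7
CG = +√(1/7) = +0.377964

+√(1/7) = +0.377964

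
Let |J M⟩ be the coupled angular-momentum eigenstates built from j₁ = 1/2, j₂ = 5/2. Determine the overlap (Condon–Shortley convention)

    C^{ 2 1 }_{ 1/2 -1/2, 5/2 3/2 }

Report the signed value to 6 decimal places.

−√(2/3) = -0.816497

j₁+j₂−J=1  J+j₁−j₂=0  J−j₁+j₂=4  j₁+j₂+J+1=6
(j₁±m₁, j₂±m₂, J±M) = (0,1,4,1,3,1)
P² = 24
sum k=1..1:
  [1] −1/6 = -1/6
S = -1/6
C² = P²·S² = 2/3 ; C = -0.816497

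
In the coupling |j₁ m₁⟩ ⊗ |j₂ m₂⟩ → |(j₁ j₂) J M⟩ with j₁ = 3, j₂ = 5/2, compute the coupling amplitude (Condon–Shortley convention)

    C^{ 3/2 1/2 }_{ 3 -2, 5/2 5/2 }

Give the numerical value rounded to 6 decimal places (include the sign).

√[4·4!2!1!/8! · 1!5!5!0!2!1!] = √(960/7)
  +(−1)^4/∏(4,0,1,1,1,0)! = 1/24  (running 1/24)
⟨..|..⟩ = √(960/7)·(1/24) = +0.487950

+√(5/21) ≈ +0.487950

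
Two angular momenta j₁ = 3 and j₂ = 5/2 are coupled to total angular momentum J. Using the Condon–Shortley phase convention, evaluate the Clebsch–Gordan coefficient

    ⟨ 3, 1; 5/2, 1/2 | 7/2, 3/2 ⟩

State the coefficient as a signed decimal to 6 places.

triangle: 2!*4!*3!/10! = 288/3628800
(j±m)!: 4!*2!*3!*2!*5!*2! = 138240
prefactor² = (2J+1)*Δ*N² = 3072/35
  k=0: +1/(0!*2!*2!*3!*2!*0!) = 1/48
  k=1: −1/(1!*1!*1!*2!*3!*1!) = -1/12
  k=2: +1/(2!*0!*0!*1!*4!*2!) = 1/96
Σ = -5/96  ⇒  CG² = 3072/35*(-5/96)² = 5/21
CG = −√(5/21) = -0.487950

-0.487950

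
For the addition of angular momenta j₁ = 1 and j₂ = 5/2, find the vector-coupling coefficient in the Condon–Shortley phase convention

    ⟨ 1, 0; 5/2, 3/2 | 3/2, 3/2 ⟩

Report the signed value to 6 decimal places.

−√(4/15) ≈ -0.516398

triangle: 2!·0!·3!/6! = 12/720
(j±m)!: 1!·1!·4!·1!·3!·0! = 144
prefactor² = (2J+1)·Δ·N² = 48/5
  k=1: −1/(1!·1!·0!·3!·0!·0!) = -1/6
Σ = -1/6  ⇒  CG² = 48/5·(-1/6)² = 4/15
CG = −√(4/15) = -0.516398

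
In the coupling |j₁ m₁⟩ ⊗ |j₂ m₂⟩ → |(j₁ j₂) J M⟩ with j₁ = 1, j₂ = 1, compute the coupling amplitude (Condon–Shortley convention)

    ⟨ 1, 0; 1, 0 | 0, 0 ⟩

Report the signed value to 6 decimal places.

−√(1/3) = -0.577350

√[1·2!0!0!/3! · 1!1!1!1!0!0!] = √(1/3)
  +(−1)^1/∏(1,1,0,0,0,0)! = -1  (running -1)
⟨..|..⟩ = √(1/3)·(-1) = -0.577350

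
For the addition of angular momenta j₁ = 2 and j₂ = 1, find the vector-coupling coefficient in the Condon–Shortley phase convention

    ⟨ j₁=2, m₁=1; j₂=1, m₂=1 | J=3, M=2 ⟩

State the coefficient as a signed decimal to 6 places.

triangle: 0!·4!·2!/7! = 48/5040
(j±m)!: 3!·1!·2!·0!·5!·1! = 1440
prefactor² = (2J+1)·Δ·N² = 96
  k=0: +1/(0!·0!·1!·2!·3!·0!) = 1/12
Σ = 1/12  ⇒  CG² = 96·1/12² = 2/3
CG = +√(2/3) = +0.816497

+√(2/3) ≈ +0.816497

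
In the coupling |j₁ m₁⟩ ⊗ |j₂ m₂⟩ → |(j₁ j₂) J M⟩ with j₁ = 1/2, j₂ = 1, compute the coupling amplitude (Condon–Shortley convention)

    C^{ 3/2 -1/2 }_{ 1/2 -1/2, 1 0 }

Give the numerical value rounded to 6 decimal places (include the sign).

triangle: 0!·1!·2!/4! = 2/24
(j±m)!: 0!·1!·1!·1!·1!·2! = 2
prefactor² = (2J+1)·Δ·N² = 2/3
  k=0: +1/(0!·0!·1!·1!·0!·1!) = 1
Σ = 1  ⇒  CG² = 2/3·1² = 2/3
CG = +√(2/3) = +0.816497

+√(2/3) = +0.816497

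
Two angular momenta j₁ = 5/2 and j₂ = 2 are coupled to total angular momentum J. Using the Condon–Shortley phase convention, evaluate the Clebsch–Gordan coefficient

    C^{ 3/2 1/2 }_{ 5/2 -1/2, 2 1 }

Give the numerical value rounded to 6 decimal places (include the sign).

triangle: 3!*2!*1!/7! = 12/5040
(j±m)!: 2!*3!*3!*1!*2!*1! = 144
prefactor² = (2J+1)*Δ*N² = 48/35
  k=2: +1/(2!*1!*1!*1!*1!*0!) = 1/2
  k=3: −1/(3!*0!*0!*0!*2!*1!) = -1/12
Σ = 5/12  ⇒  CG² = 48/35*5/12² = 5/21
CG = +√(5/21) = +0.487950

+0.487950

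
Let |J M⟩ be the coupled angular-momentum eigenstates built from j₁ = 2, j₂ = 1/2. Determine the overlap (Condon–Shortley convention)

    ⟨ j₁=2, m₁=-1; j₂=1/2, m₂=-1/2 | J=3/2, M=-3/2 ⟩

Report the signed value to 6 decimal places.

j₁+j₂−J=1  J+j₁−j₂=3  J−j₁+j₂=0  j₁+j₂+J+1=5
(j₁±m₁, j₂±m₂, J±M) = (1,3,0,1,0,3)
P² = 36/5
sum k=0..0:
  [0] +1/6 = 1/6
S = 1/6
C² = P²·S² = 1/5 ; C = +0.447214

+0.447214  (= +√(1/5))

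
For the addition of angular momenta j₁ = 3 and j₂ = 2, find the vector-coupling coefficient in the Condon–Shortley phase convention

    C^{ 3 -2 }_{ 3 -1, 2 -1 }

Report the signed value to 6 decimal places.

j₁+j₂−J=2  J+j₁−j₂=4  J−j₁+j₂=2  j₁+j₂+J+1=9
(j₁±m₁, j₂±m₂, J±M) = (2,4,1,3,1,5)
P² = 64
sum k=0..1:
  [0] +1/48 = 1/48
  [1] −1/12 = -1/12
S = -1/16
C² = P²·S² = 1/4 ; C = -0.500000

−√(1/4) = -0.500000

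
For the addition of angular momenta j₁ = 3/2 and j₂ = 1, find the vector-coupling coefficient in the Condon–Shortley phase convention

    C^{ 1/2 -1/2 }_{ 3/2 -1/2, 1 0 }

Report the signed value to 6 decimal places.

√[2·2!1!0!/4! · 1!2!1!1!0!1!] = √(1/3)
  +(−1)^1/∏(1,1,1,0,0,0)! = -1  (running -1)
⟨..|..⟩ = √(1/3)·(-1) = -0.577350

−√(1/3) ≈ -0.577350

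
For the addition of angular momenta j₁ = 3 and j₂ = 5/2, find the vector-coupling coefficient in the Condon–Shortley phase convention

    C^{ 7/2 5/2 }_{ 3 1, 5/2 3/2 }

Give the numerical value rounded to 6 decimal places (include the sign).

j₁+j₂−J=2  J+j₁−j₂=4  J−j₁+j₂=3  j₁+j₂+J+1=10
(j₁±m₁, j₂±m₂, J±M) = (4,2,4,1,6,1)
P² = 18432/35
sum k=1..2:
  [1] −1/36 = -1/36
  [2] +1/96 = 1/96
S = -5/288
C² = P²·S² = 10/63 ; C = -0.398410

−√(10/63) = -0.398410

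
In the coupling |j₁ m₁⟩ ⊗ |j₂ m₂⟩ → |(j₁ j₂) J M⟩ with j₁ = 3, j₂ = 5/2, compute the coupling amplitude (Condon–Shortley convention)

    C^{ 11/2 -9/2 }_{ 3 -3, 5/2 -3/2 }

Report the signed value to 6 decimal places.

triangle: 0!×6!×5!/12! = 86400/479001600
(j±m)!: 0!×6!×1!×4!×1!×10! = 62705664000
prefactor² = (2J+1)×Δ×N² = 1492992000/11
  k=0: +1/(0!×0!×6!×1!×0!×4!) = 1/17280
Σ = 1/17280  ⇒  CG² = 1492992000/11×1/17280² = 5/11
CG = +√(5/11) = +0.674200

+0.674200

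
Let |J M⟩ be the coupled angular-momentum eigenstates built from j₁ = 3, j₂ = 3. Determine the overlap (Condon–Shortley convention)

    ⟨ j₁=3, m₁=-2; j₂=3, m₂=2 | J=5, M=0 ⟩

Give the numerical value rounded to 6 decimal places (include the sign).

√[11·1!5!5!/12! · 1!5!5!1!5!5!] = √(480000/7)
  +(−1)^0/∏(0,1,5,5,0,0)! = 1/14400  (running 1/14400)
  +(−1)^1/∏(1,0,4,4,1,1)! = -1/576  (running -1/600)
⟨..|..⟩ = √(480000/7)·(-1/600) = -0.436436

−√(4/21) = -0.436436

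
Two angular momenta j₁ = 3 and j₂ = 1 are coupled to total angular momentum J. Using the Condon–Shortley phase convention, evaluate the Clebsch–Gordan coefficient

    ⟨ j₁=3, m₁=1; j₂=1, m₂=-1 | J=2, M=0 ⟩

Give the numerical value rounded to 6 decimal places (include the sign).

+√(2/7) = +0.534522

j₁+j₂−J=2  J+j₁−j₂=4  J−j₁+j₂=0  j₁+j₂+J+1=7
(j₁±m₁, j₂±m₂, J±M) = (4,2,0,2,2,2)
P² = 128/7
sum k=0..0:
  [0] +1/8 = 1/8
S = 1/8
C² = P²·S² = 2/7 ; C = +0.534522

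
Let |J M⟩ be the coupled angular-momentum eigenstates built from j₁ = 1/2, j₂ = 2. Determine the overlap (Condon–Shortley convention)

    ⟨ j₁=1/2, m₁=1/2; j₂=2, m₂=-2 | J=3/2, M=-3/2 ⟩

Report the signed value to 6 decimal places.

triangle: 1!×0!×3!/5! = 6/120
(j±m)!: 1!×0!×0!×4!×0!×3! = 144
prefactor² = (2J+1)×Δ×N² = 144/5
  k=0: +1/(0!×1!×0!×0!×0!×3!) = 1/6
Σ = 1/6  ⇒  CG² = 144/5×1/6² = 4/5
CG = +√(4/5) = +0.894427

+0.894427  (= +√(4/5))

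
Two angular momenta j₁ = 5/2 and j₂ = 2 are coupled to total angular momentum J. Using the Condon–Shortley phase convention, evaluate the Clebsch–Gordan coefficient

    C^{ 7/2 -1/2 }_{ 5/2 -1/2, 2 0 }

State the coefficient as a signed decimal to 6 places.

j₁+j₂−J=1  J+j₁−j₂=4  J−j₁+j₂=3  j₁+j₂+J+1=9
(j₁±m₁, j₂±m₂, J±M) = (2,3,2,2,3,4)
P² = 768/35
sum k=0..1:
  [0] +1/12 = 1/12
  [1] −1/8 = -1/8
S = -1/24
C² = P²·S² = 4/105 ; C = -0.195180

-0.195180  (= −√(4/105))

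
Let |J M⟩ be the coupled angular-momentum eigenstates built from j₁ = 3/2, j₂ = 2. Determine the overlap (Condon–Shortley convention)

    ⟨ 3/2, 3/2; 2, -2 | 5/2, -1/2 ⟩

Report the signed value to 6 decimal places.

√[6·1!2!3!/7! · 3!0!0!4!2!3!] = √(864/35)
  +(−1)^0/∏(0,1,0,0,2,3)! = 1/12  (running 1/12)
⟨..|..⟩ = √(864/35)·(1/12) = +0.414039

+0.414039  (= +√(6/35))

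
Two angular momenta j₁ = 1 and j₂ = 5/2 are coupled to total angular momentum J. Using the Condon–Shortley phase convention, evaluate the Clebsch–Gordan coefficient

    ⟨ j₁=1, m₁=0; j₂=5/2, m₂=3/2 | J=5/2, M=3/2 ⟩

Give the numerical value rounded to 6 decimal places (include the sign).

√[6·1!1!4!/7! · 1!1!4!1!4!1!] = √(576/35)
  +(−1)^0/∏(0,1,1,4,0,0)! = 1/24  (running 1/24)
  +(−1)^1/∏(1,0,0,3,1,1)! = -1/6  (running -1/8)
⟨..|..⟩ = √(576/35)·(-1/8) = -0.507093

−√(9/35) ≈ -0.507093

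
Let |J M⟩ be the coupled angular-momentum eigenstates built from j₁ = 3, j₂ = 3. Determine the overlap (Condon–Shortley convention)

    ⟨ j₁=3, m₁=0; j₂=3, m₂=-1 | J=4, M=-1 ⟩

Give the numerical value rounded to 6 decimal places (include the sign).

√[9·2!4!4!/11! · 3!3!2!4!3!5!] = √(124416/385)
  +(−1)^0/∏(0,2,3,2,1,2)! = 1/48  (running 1/48)
  +(−1)^1/∏(1,1,2,1,2,3)! = -1/24  (running -1/48)
  +(−1)^2/∏(2,0,1,0,3,4)! = 1/288  (running -5/288)
⟨..|..⟩ = √(124416/385)·(-5/288) = -0.312094

−√(15/154) = -0.312094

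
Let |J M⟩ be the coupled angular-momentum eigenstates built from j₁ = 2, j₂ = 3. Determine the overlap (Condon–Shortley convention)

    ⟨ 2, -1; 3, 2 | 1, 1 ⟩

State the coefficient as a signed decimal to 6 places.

j₁+j₂−J=4  J+j₁−j₂=0  J−j₁+j₂=2  j₁+j₂+J+1=7
(j₁±m₁, j₂±m₂, J±M) = (1,3,5,1,2,0)
P² = 288/7
sum k=3..3:
  [3] −1/12 = -1/12
S = -1/12
C² = P²·S² = 2/7 ; C = -0.534522

-0.534522  (= −√(2/7))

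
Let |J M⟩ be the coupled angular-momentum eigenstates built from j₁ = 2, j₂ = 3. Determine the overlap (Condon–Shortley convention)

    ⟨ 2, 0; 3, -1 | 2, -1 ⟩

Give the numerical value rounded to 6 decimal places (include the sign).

triangle: 3!*1!*3!/8! = 36/40320
(j±m)!: 2!*2!*2!*4!*1!*3! = 1152
prefactor² = (2J+1)*Δ*N² = 36/7
  k=1: −1/(1!*2!*1!*1!*0!*2!) = -1/4
  k=2: +1/(2!*1!*0!*0!*1!*3!) = 1/12
Σ = -1/6  ⇒  CG² = 36/7*(-1/6)² = 1/7
CG = −√(1/7) = -0.377964

−√(1/7) ≈ -0.377964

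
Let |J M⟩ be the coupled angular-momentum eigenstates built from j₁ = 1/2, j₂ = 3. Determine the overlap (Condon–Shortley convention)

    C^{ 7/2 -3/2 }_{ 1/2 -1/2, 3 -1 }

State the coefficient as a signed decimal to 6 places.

j₁+j₂−J=0  J+j₁−j₂=1  J−j₁+j₂=6  j₁+j₂+J+1=8
(j₁±m₁, j₂±m₂, J±M) = (0,1,2,4,2,5)
P² = 11520/7
sum k=0..0:
  [0] +1/48 = 1/48
S = 1/48
C² = P²·S² = 5/7 ; C = +0.845154

+0.845154  (= +√(5/7))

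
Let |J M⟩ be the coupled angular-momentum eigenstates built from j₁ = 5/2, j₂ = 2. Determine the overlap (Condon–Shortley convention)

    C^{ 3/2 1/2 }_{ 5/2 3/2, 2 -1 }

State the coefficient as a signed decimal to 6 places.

-0.138013

triangle: 3!×2!×1!/7! = 12/5040
(j±m)!: 4!×1!×1!×3!×2!×1! = 288
prefactor² = (2J+1)×Δ×N² = 96/35
  k=0: +1/(0!×3!×1!×1!×1!×0!) = 1/6
  k=1: −1/(1!×2!×0!×0!×2!×1!) = -1/4
Σ = -1/12  ⇒  CG² = 96/35×(-1/12)² = 2/105
CG = −√(2/105) = -0.138013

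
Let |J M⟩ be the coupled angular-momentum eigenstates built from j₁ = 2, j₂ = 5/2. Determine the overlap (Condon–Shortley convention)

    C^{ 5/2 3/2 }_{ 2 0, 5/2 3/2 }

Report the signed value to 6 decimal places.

-0.119523

√[6·2!2!3!/8! · 2!2!4!1!4!1!] = √(288/35)
  +(−1)^1/∏(1,1,1,3,1,0)! = -1/6  (running -1/6)
  +(−1)^2/∏(2,0,0,2,2,1)! = 1/8  (running -1/24)
⟨..|..⟩ = √(288/35)·(-1/24) = -0.119523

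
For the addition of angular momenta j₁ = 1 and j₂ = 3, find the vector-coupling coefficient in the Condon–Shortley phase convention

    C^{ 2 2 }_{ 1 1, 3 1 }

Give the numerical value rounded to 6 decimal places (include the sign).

j₁+j₂−J=2  J+j₁−j₂=0  J−j₁+j₂=4  j₁+j₂+J+1=7
(j₁±m₁, j₂±m₂, J±M) = (2,0,4,2,4,0)
P² = 768/7
sum k=0..0:
  [0] +1/48 = 1/48
S = 1/48
C² = P²·S² = 1/21 ; C = +0.218218

+√(1/21) = +0.218218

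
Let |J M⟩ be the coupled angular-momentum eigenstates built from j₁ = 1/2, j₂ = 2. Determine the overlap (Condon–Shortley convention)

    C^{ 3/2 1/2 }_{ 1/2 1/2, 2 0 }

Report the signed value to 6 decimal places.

+√(2/5) = +0.632456

√[4·1!0!3!/5! · 1!0!2!2!2!1!] = √(8/5)
  +(−1)^0/∏(0,1,0,2,0,1)! = 1/2  (running 1/2)
⟨..|..⟩ = √(8/5)·(1/2) = +0.632456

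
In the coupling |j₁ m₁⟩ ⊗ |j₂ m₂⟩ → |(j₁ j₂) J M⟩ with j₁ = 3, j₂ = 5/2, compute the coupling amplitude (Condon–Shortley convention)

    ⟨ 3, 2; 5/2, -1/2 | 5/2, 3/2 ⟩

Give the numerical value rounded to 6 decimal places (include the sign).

j₁+j₂−J=3  J+j₁−j₂=3  J−j₁+j₂=2  j₁+j₂+J+1=9
(j₁±m₁, j₂±m₂, J±M) = (5,1,2,3,4,1)
P² = 288/7
sum k=0..1:
  [0] +1/24 = 1/24
  [1] −1/12 = -1/12
S = -1/24
C² = P²·S² = 1/14 ; C = -0.267261

-0.267261  (= −√(1/14))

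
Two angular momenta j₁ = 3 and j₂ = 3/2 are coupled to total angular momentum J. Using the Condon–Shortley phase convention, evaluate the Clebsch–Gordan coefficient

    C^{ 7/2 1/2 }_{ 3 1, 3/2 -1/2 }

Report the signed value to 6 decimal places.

+√(2/7) ≈ +0.534522

j₁+j₂−J=1  J+j₁−j₂=5  J−j₁+j₂=2  j₁+j₂+J+1=9
(j₁±m₁, j₂±m₂, J±M) = (4,2,1,2,4,3)
P² = 512/7
sum k=0..1:
  [0] +1/12 = 1/12
  [1] −1/48 = -1/48
S = 1/16
C² = P²·S² = 2/7 ; C = +0.534522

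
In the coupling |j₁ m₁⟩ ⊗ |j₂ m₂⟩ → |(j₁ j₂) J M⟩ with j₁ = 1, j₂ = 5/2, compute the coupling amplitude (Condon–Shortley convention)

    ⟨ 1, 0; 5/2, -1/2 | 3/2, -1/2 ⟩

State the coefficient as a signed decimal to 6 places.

j₁+j₂−J=2  J+j₁−j₂=0  J−j₁+j₂=3  j₁+j₂+J+1=6
(j₁±m₁, j₂±m₂, J±M) = (1,1,2,3,1,2)
P² = 8/5
sum k=1..1:
  [1] −1/2 = -1/2
S = -1/2
C² = P²·S² = 2/5 ; C = -0.632456

−√(2/5) = -0.632456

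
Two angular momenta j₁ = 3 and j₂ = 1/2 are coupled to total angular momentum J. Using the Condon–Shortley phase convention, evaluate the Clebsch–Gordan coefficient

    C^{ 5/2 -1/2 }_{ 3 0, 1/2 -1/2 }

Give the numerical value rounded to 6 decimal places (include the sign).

√[6·1!5!0!/7! · 3!3!0!1!2!3!] = √(432/7)
  +(−1)^0/∏(0,1,3,0,2,0)! = 1/12  (running 1/12)
⟨..|..⟩ = √(432/7)·(1/12) = +0.654654

+0.654654  (= +√(3/7))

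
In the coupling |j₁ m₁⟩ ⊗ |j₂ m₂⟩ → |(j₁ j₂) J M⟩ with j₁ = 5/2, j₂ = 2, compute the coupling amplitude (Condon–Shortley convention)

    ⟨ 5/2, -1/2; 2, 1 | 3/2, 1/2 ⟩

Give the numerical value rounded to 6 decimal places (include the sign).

+√(5/21) = +0.487950

√[4·3!2!1!/7! · 2!3!3!1!2!1!] = √(48/35)
  +(−1)^2/∏(2,1,1,1,1,0)! = 1/2  (running 1/2)
  +(−1)^3/∏(3,0,0,0,2,1)! = -1/12  (running 5/12)
⟨..|..⟩ = √(48/35)·(5/12) = +0.487950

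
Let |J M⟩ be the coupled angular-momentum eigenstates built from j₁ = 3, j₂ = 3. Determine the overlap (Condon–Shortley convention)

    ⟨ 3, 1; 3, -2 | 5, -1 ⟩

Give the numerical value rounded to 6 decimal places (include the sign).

j₁+j₂−J=1  J+j₁−j₂=5  J−j₁+j₂=5  j₁+j₂+J+1=12
(j₁±m₁, j₂±m₂, J±M) = (4,2,1,5,4,6)
P² = 230400/7
sum k=0..1:
  [0] +1/288 = 1/288
  [1] −1/2880 = -1/2880
S = 1/320
C² = P²·S² = 9/28 ; C = +0.566947

+0.566947  (= +√(9/28))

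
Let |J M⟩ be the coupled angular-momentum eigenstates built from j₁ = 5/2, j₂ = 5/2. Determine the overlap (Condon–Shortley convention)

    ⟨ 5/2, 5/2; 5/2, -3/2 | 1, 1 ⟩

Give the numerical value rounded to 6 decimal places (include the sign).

+√(1/7) ≈ +0.377964

√[3·4!1!1!/7! · 5!0!1!4!2!0!] = √(576/7)
  +(−1)^0/∏(0,4,0,1,1,0)! = 1/24  (running 1/24)
⟨..|..⟩ = √(576/7)·(1/24) = +0.377964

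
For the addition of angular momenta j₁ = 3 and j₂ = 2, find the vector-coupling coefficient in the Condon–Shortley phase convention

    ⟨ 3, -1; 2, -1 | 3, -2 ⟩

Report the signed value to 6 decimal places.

-0.500000

triangle: 2!·4!·2!/9! = 96/362880
(j±m)!: 2!·4!·1!·3!·1!·5! = 34560
prefactor² = (2J+1)·Δ·N² = 64
  k=0: +1/(0!·2!·4!·1!·0!·1!) = 1/48
  k=1: −1/(1!·1!·3!·0!·1!·2!) = -1/12
Σ = -1/16  ⇒  CG² = 64·(-1/16)² = 1/4
CG = −√(1/4) = -0.500000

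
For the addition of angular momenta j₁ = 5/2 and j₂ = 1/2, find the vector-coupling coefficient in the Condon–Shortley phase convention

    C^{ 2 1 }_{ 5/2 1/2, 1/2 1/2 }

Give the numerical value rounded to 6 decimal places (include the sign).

√[5·1!4!0!/6! · 3!2!1!0!3!1!] = √(12)
  +(−1)^1/∏(1,0,1,0,3,0)! = -1/6  (running -1/6)
⟨..|..⟩ = √(12)·(-1/6) = -0.577350

−√(1/3) ≈ -0.577350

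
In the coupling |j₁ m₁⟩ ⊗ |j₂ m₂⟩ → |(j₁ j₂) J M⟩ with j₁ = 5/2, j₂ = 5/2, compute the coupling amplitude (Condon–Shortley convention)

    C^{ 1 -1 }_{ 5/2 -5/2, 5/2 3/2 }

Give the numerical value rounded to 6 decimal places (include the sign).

+0.377964  (= +√(1/7))

√[3·4!1!1!/7! · 0!5!4!1!0!2!] = √(576/7)
  +(−1)^4/∏(4,0,1,0,0,1)! = 1/24  (running 1/24)
⟨..|..⟩ = √(576/7)·(1/24) = +0.377964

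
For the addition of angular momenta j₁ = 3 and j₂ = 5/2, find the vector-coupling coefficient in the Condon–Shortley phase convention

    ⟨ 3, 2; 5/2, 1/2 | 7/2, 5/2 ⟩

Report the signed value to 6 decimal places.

j₁+j₂−J=2  J+j₁−j₂=4  J−j₁+j₂=3  j₁+j₂+J+1=10
(j₁±m₁, j₂±m₂, J±M) = (5,1,3,2,6,1)
P² = 4608/7
sum k=0..1:
  [0] +1/72 = 1/72
  [1] −1/48 = -1/48
S = -1/144
C² = P²·S² = 2/63 ; C = -0.178174

−√(2/63) ≈ -0.178174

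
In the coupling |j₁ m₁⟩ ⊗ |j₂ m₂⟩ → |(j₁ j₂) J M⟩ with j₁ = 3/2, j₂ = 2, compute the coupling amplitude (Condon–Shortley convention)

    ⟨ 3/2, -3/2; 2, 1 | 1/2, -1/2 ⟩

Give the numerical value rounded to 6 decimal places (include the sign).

-0.316228  (= −√(1/10))

j₁+j₂−J=3  J+j₁−j₂=0  J−j₁+j₂=1  j₁+j₂+J+1=5
(j₁±m₁, j₂±m₂, J±M) = (0,3,3,1,0,1)
P² = 18/5
sum k=3..3:
  [3] −1/6 = -1/6
S = -1/6
C² = P²·S² = 1/10 ; C = -0.316228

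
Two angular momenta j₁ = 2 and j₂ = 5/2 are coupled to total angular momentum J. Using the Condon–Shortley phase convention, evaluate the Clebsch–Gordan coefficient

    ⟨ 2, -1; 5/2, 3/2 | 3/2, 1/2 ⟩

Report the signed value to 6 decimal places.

√[4·3!1!2!/7! · 1!3!4!1!2!1!] = √(96/35)
  +(−1)^2/∏(2,1,1,2,0,0)! = 1/4  (running 1/4)
  +(−1)^3/∏(3,0,0,1,1,1)! = -1/6  (running 1/12)
⟨..|..⟩ = √(96/35)·(1/12) = +0.138013

+√(2/105) = +0.138013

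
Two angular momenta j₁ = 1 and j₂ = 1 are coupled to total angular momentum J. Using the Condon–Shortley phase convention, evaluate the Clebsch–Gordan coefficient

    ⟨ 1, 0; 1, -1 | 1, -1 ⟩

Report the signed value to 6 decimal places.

√[3·1!1!1!/4! · 1!1!0!2!0!2!] = √(1/2)
  +(−1)^0/∏(0,1,1,0,0,1)! = 1  (running 1)
⟨..|..⟩ = √(1/2)·(1) = +0.707107

+√(1/2) = +0.707107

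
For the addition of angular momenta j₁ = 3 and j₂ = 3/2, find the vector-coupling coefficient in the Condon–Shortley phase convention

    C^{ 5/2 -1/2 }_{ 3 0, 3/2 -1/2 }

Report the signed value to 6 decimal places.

-0.414039  (= −√(6/35))

j₁+j₂−J=2  J+j₁−j₂=4  J−j₁+j₂=1  j₁+j₂+J+1=8
(j₁±m₁, j₂±m₂, J±M) = (3,3,1,2,2,3)
P² = 216/35
sum k=0..1:
  [0] +1/12 = 1/12
  [1] −1/4 = -1/4
S = -1/6
C² = P²·S² = 6/35 ; C = -0.414039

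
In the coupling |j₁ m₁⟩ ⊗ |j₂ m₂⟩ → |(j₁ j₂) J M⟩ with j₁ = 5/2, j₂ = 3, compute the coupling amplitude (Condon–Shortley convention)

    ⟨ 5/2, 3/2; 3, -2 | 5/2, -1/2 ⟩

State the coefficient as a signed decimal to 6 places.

√[6·3!2!3!/9! · 4!1!1!5!2!3!] = √(288/7)
  +(−1)^0/∏(0,3,1,1,1,2)! = 1/12  (running 1/12)
  +(−1)^1/∏(1,2,0,0,2,3)! = -1/24  (running 1/24)
⟨..|..⟩ = √(288/7)·(1/24) = +0.267261

+√(1/14) ≈ +0.267261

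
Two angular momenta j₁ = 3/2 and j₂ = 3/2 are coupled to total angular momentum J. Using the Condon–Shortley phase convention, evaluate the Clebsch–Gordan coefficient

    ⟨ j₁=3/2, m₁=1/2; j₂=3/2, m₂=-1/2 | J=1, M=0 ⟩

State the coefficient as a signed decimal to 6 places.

-0.223607  (= −√(1/20))

triangle: 2!*1!*1!/5! = 2/120
(j±m)!: 2!*1!*1!*2!*1!*1! = 4
prefactor² = (2J+1)*Δ*N² = 1/5
  k=0: +1/(0!*2!*1!*1!*0!*0!) = 1/2
  k=1: −1/(1!*1!*0!*0!*1!*1!) = -1
Σ = -1/2  ⇒  CG² = 1/5*(-1/2)² = 1/20
CG = −√(1/20) = -0.223607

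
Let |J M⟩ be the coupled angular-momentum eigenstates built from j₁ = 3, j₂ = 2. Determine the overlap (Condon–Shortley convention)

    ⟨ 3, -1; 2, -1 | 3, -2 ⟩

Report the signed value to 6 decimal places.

√[7·2!4!2!/9! · 2!4!1!3!1!5!] = √(64)
  +(−1)^0/∏(0,2,4,1,0,1)! = 1/48  (running 1/48)
  +(−1)^1/∏(1,1,3,0,1,2)! = -1/12  (running -1/16)
⟨..|..⟩ = √(64)·(-1/16) = -0.500000

−√(1/4) = -0.500000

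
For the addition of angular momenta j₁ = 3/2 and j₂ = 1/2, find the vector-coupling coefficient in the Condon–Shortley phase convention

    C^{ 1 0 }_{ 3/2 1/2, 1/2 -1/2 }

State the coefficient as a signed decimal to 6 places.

√[3·1!2!0!/4! · 2!1!0!1!1!1!] = √(1/2)
  +(−1)^0/∏(0,1,1,0,1,0)! = 1  (running 1)
⟨..|..⟩ = √(1/2)·(1) = +0.707107

+0.707107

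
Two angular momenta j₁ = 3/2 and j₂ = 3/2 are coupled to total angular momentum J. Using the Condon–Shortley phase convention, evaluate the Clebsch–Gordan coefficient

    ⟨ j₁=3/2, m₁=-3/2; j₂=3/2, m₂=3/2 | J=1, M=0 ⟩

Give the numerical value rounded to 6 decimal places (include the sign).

+0.670820  (= +√(9/20))

triangle: 2!*1!*1!/5! = 2/120
(j±m)!: 0!*3!*3!*0!*1!*1! = 36
prefactor² = (2J+1)*Δ*N² = 9/5
  k=2: +1/(2!*0!*1!*1!*0!*0!) = 1/2
Σ = 1/2  ⇒  CG² = 9/5*1/2² = 9/20
CG = +√(9/20) = +0.670820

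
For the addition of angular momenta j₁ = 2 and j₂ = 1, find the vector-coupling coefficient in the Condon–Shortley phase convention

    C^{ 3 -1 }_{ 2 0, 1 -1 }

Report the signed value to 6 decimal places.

√[7·0!4!2!/7! · 2!2!0!2!2!4!] = √(128/5)
  +(−1)^0/∏(0,0,2,0,2,2)! = 1/8  (running 1/8)
⟨..|..⟩ = √(128/5)·(1/8) = +0.632456

+√(2/5) ≈ +0.632456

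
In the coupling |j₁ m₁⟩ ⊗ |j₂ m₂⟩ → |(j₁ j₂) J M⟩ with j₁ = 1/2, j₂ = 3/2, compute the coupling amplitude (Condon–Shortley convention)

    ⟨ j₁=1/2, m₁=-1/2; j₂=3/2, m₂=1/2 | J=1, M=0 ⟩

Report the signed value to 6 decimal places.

√[3·1!0!2!/4! · 0!1!2!1!1!1!] = √(1/2)
  +(−1)^1/∏(1,0,0,1,0,1)! = -1  (running -1)
⟨..|..⟩ = √(1/2)·(-1) = -0.707107

−√(1/2) = -0.707107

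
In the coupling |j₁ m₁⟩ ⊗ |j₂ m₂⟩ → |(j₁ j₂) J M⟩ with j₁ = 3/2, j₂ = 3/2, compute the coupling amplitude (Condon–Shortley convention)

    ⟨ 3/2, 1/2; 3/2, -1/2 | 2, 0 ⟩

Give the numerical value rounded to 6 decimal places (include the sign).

+0.500000  (= +√(1/4))

triangle: 1!*2!*2!/6! = 4/720
(j±m)!: 2!*1!*1!*2!*2!*2! = 16
prefactor² = (2J+1)*Δ*N² = 4/9
  k=0: +1/(0!*1!*1!*1!*1!*1!) = 1
  k=1: −1/(1!*0!*0!*0!*2!*2!) = -1/4
Σ = 3/4  ⇒  CG² = 4/9*3/4² = 1/4
CG = +√(1/4) = +0.500000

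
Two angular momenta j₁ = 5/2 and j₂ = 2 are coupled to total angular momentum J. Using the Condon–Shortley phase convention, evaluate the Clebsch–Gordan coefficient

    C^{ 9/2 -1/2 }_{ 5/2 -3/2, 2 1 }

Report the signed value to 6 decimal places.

j₁+j₂−J=0  J+j₁−j₂=5  J−j₁+j₂=4  j₁+j₂+J+1=10
(j₁±m₁, j₂±m₂, J±M) = (1,4,3,1,4,5)
P² = 23040/7
sum k=0..0:
  [0] +1/144 = 1/144
S = 1/144
C² = P²·S² = 10/63 ; C = +0.398410

+√(10/63) = +0.398410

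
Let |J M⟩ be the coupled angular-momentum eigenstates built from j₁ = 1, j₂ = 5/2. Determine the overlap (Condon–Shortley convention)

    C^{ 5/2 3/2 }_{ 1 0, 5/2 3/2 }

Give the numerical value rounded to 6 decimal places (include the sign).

√[6·1!1!4!/7! · 1!1!4!1!4!1!] = √(576/35)
  +(−1)^0/∏(0,1,1,4,0,0)! = 1/24  (running 1/24)
  +(−1)^1/∏(1,0,0,3,1,1)! = -1/6  (running -1/8)
⟨..|..⟩ = √(576/35)·(-1/8) = -0.507093

−√(9/35) = -0.507093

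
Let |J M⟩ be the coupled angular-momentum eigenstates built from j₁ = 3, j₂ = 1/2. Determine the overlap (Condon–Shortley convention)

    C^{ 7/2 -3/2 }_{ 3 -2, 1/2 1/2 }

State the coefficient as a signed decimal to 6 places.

+√(2/7) ≈ +0.534522

√[8·0!6!1!/8! · 1!5!1!0!2!5!] = √(28800/7)
  +(−1)^0/∏(0,0,5,1,1,0)! = 1/120  (running 1/120)
⟨..|..⟩ = √(28800/7)·(1/120) = +0.534522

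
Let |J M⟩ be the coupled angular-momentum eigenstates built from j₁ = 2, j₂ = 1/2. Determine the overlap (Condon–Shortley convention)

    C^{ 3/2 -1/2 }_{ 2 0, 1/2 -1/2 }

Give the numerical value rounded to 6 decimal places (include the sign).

triangle: 1!·3!·0!/5! = 6/120
(j±m)!: 2!·2!·0!·1!·1!·2! = 8
prefactor² = (2J+1)·Δ·N² = 8/5
  k=0: +1/(0!·1!·2!·0!·1!·0!) = 1/2
Σ = 1/2  ⇒  CG² = 8/5·1/2² = 2/5
CG = +√(2/5) = +0.632456

+0.632456  (= +√(2/5))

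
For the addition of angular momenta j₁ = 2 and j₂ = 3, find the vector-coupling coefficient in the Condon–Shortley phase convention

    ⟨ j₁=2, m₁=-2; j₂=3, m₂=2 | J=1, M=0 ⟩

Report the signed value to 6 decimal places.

triangle: 4!·0!·2!/7! = 48/5040
(j±m)!: 0!·4!·5!·1!·1!·1! = 2880
prefactor² = (2J+1)·Δ·N² = 576/7
  k=4: +1/(4!·0!·0!·1!·0!·1!) = 1/24
Σ = 1/24  ⇒  CG² = 576/7·1/24² = 1/7
CG = +√(1/7) = +0.377964

+√(1/7) ≈ +0.377964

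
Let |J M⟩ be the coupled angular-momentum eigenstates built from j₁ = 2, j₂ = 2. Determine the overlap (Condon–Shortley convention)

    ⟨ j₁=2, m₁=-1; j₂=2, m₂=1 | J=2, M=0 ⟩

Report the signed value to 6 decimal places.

+√(1/14) ≈ +0.267261

j₁+j₂−J=2  J+j₁−j₂=2  J−j₁+j₂=2  j₁+j₂+J+1=7
(j₁±m₁, j₂±m₂, J±M) = (1,3,3,1,2,2)
P² = 8/7
sum k=1..2:
  [1] −1/4 = -1/4
  [2] +1/2 = 1/2
S = 1/4
C² = P²·S² = 1/14 ; C = +0.267261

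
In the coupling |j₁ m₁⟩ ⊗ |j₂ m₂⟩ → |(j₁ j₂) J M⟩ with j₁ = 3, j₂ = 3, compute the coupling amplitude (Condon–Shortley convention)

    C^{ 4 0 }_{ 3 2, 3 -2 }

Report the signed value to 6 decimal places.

j₁+j₂−J=2  J+j₁−j₂=4  J−j₁+j₂=4  j₁+j₂+J+1=11
(j₁±m₁, j₂±m₂, J±M) = (5,1,1,5,4,4)
P² = 165888/77
sum k=0..1:
  [0] +1/72 = 1/72
  [1] −1/576 = -1/576
S = 7/576
C² = P²·S² = 7/22 ; C = +0.564076

+0.564076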